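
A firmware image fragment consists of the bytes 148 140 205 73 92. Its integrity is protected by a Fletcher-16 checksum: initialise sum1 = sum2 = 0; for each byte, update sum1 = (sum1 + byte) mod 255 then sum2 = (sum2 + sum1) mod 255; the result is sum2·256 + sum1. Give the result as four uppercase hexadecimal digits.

Running sums (mod 255):
  after byte 0 (148): sum1=148, sum2=148
  after byte 1 (140): sum1=33, sum2=181
  after byte 2 (205): sum1=238, sum2=164
  after byte 3 (73): sum1=56, sum2=220
  after byte 4 (92): sum1=148, sum2=113
Checksum = sum2·256 + sum1 = 113·256 + 148 = 29076 = 0x7194.

7194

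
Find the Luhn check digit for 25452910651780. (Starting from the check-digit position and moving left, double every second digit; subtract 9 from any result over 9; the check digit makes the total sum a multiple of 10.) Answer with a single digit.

Partial digits right→left: 0 8 7 1 5 6 0 1 9 2 5 4 5 2
Double every second digit counting from the check-digit position (so the 1st, 3rd, 5th, ... of the partial from the right).
  doubled (with −9 where >9): 0 5 1 0 9 1 1 → sum 17
  kept as-is: 8 1 6 1 2 4 2 → sum 24
Total = 17 + 24 = 41.
Check digit = (10 − (41 mod 10)) mod 10 = 9.

9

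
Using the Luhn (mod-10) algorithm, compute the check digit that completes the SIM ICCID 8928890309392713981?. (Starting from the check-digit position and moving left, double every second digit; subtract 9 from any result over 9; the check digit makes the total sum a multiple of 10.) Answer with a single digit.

4

Partial digits right→left: 1 8 9 3 1 7 2 9 3 9 0 3 0 9 8 8 2 9 8
Double every second digit counting from the check-digit position (so the 1st, 3rd, 5th, ... of the partial from the right).
  doubled (with −9 where >9): 2 9 2 4 6 0 0 7 4 7 → sum 41
  kept as-is: 8 3 7 9 9 3 9 8 9 → sum 65
Total = 41 + 65 = 106.
Check digit = (10 − (106 mod 10)) mod 10 = 4.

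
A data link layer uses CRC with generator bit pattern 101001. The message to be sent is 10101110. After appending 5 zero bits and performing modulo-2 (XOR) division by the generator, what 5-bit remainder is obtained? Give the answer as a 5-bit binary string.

01000

Append 5 zeros: 1010111000000. Divide by 101001 (XOR where the leading bit is 1):
  pos 0: 101011 XOR 101001 = 000010
  pos 4: 101000 XOR 101001 = 000001
Remainder (last 5 bits) = 01000. This is the CRC / FCS.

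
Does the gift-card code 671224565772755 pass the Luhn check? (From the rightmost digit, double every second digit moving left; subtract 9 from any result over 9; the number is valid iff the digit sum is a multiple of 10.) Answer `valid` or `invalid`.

From the right, keep odd positions and double even positions (subtract 9 from any doubled value over 9):
  doubled (positions 2,4,...): 1 4 5 3 8 4 5 → sum 30
  kept (positions 1,3,...): 5 7 7 5 5 2 1 6 → sum 38
Total = 68.
68 mod 10 = 8, so the number is invalid.

invalid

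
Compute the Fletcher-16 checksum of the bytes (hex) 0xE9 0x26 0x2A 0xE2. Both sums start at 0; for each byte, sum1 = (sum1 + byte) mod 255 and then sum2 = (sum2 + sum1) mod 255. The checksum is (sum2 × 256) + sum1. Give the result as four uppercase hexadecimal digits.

Running sums (mod 255):
  after byte 0 (0xE9): sum1=233, sum2=233
  after byte 1 (0x26): sum1=16, sum2=249
  after byte 2 (0x2A): sum1=58, sum2=52
  after byte 3 (0xE2): sum1=29, sum2=81
Checksum = sum2·256 + sum1 = 81·256 + 29 = 20765 = 0x511D.

511D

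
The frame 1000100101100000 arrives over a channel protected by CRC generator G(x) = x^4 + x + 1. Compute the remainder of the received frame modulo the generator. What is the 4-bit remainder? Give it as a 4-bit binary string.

0000

Modulo-2 division of 1000100101100000 by 10011:
  pos 0: 10001 XOR 10011 = 00010
  pos 3: 10001 XOR 10011 = 00010
  pos 6: 10011 XOR 10011 = 00000
Remainder = 0000 (zero — the frame passes the CRC check).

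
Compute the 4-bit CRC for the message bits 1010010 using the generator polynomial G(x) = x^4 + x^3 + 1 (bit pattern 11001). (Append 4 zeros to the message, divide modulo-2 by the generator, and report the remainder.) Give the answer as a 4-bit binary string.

Append 4 zeros: 10100100000. Divide by 11001 (XOR where the leading bit is 1):
  pos 0: 10100 XOR 11001 = 01101
  pos 1: 11011 XOR 11001 = 00010
  pos 4: 10000 XOR 11001 = 01001
  pos 5: 10010 XOR 11001 = 01011
  pos 6: 10110 XOR 11001 = 01111
Remainder (last 4 bits) = 1111. This is the CRC / FCS.

1111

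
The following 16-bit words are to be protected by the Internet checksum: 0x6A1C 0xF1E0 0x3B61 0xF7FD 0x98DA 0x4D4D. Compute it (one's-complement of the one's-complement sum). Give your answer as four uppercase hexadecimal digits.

8A7B

One's-complement addition (fold any carry out of bit 15 back into bit 0):
  0x6A1C + 0xF1E0 = 0x15BFC → wrap carry → 0x5BFD
  0x5BFD + 0x3B61 = 0x0975E
  0x975E + 0xF7FD = 0x18F5B → wrap carry → 0x8F5C
  0x8F5C + 0x98DA = 0x12836 → wrap carry → 0x2837
  0x2837 + 0x4D4D = 0x07584
One's-complement sum = 0x7584.
Checksum = ~0x7584 & 0xFFFF = 0x8A7B.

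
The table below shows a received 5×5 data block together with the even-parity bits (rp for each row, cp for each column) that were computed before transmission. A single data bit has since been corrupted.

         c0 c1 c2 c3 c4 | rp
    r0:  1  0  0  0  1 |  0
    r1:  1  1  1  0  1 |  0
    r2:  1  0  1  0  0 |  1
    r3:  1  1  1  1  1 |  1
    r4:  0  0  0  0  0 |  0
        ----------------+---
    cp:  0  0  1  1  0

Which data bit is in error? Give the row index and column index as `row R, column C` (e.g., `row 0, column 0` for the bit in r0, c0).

row 2, column 4

Recompute each row's even parity and compare to rp:
  r0: data parity 0, sent rp 0 → ok
  r1: data parity 0, sent rp 0 → ok
  r2: data parity 0, sent rp 1 → mismatch
  r3: data parity 1, sent rp 1 → ok
  r4: data parity 0, sent rp 0 → ok
Recompute each column's even parity and compare to cp:
  c0: data parity 0, sent cp 0 → ok
  c1: data parity 0, sent cp 0 → ok
  c2: data parity 1, sent cp 1 → ok
  c3: data parity 1, sent cp 1 → ok
  c4: data parity 1, sent cp 0 → mismatch
Exactly one row (r2) and one column (c4) fail → the flipped bit is at their intersection.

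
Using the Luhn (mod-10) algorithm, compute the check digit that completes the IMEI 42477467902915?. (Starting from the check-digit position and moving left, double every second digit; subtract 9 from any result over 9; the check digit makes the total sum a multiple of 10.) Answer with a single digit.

Partial digits right→left: 5 1 9 2 0 9 7 6 4 7 7 4 2 4
Double every second digit counting from the check-digit position (so the 1st, 3rd, 5th, ... of the partial from the right).
  doubled (with −9 where >9): 1 9 0 5 8 5 4 → sum 32
  kept as-is: 1 2 9 6 7 4 4 → sum 33
Total = 32 + 33 = 65.
Check digit = (10 − (65 mod 10)) mod 10 = 5.

5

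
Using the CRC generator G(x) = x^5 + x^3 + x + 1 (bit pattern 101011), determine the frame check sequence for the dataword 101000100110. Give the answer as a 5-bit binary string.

Append 5 zeros: 10100010011000000. Divide by 101011 (XOR where the leading bit is 1):
  pos 0: 101000 XOR 101011 = 000011
  pos 4: 111001 XOR 101011 = 010010
  pos 5: 100101 XOR 101011 = 001110
  pos 7: 111000 XOR 101011 = 010011
  pos 8: 100110 XOR 101011 = 001101
  pos 10: 110100 XOR 101011 = 011111
  pos 11: 111110 XOR 101011 = 010101
Remainder (last 5 bits) = 10101. This is the CRC / FCS.

10101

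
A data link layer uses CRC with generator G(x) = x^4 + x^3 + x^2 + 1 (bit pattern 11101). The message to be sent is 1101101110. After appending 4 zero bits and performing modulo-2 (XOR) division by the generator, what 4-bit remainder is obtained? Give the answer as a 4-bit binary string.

1101

Append 4 zeros: 11011011100000. Divide by 11101 (XOR where the leading bit is 1):
  pos 0: 11011 XOR 11101 = 00110
  pos 2: 11001 XOR 11101 = 00100
  pos 4: 10011 XOR 11101 = 01110
  pos 5: 11100 XOR 11101 = 00001
  pos 9: 10000 XOR 11101 = 01101
Remainder (last 4 bits) = 1101. This is the CRC / FCS.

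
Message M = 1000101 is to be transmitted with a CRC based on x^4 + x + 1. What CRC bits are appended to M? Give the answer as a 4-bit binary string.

Append 4 zeros: 10001010000. Divide by 10011 (XOR where the leading bit is 1):
  pos 0: 10001 XOR 10011 = 00010
  pos 3: 10010 XOR 10011 = 00001
Remainder (last 4 bits) = 1000. This is the CRC / FCS.

1000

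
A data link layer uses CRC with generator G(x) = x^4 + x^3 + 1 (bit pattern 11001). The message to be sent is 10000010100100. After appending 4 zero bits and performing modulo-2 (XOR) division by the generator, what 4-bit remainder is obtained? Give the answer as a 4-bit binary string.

0011

Append 4 zeros: 100000101001000000. Divide by 11001 (XOR where the leading bit is 1):
  pos 0: 10000 XOR 11001 = 01001
  pos 1: 10010 XOR 11001 = 01011
  pos 2: 10111 XOR 11001 = 01110
  pos 3: 11100 XOR 11001 = 00101
  pos 5: 10110 XOR 11001 = 01111
  pos 6: 11110 XOR 11001 = 00111
  pos 8: 11110 XOR 11001 = 00111
  pos 10: 11100 XOR 11001 = 00101
  pos 12: 10100 XOR 11001 = 01101
  pos 13: 11010 XOR 11001 = 00011
Remainder (last 4 bits) = 0011. This is the CRC / FCS.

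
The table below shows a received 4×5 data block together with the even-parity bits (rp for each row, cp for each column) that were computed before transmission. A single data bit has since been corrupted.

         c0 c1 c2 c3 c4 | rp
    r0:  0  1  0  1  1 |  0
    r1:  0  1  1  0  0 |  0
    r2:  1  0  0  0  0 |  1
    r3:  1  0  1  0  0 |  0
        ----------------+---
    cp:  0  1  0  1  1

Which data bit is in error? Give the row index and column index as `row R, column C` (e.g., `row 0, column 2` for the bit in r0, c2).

Recompute each row's even parity and compare to rp:
  r0: data parity 1, sent rp 0 → mismatch
  r1: data parity 0, sent rp 0 → ok
  r2: data parity 1, sent rp 1 → ok
  r3: data parity 0, sent rp 0 → ok
Recompute each column's even parity and compare to cp:
  c0: data parity 0, sent cp 0 → ok
  c1: data parity 0, sent cp 1 → mismatch
  c2: data parity 0, sent cp 0 → ok
  c3: data parity 1, sent cp 1 → ok
  c4: data parity 1, sent cp 1 → ok
Exactly one row (r0) and one column (c1) fail → the flipped bit is at their intersection.

row 0, column 1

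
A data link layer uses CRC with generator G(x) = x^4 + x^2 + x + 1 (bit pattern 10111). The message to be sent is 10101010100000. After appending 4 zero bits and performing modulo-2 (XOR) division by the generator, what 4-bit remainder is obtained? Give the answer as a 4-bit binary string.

Append 4 zeros: 101010101000000000. Divide by 10111 (XOR where the leading bit is 1):
  pos 0: 10101 XOR 10111 = 00010
  pos 3: 10010 XOR 10111 = 00101
  pos 5: 10110 XOR 10111 = 00001
  pos 9: 10000 XOR 10111 = 00111
  pos 11: 11100 XOR 10111 = 01011
  pos 12: 10110 XOR 10111 = 00001
Remainder (last 4 bits) = 0010. This is the CRC / FCS.

0010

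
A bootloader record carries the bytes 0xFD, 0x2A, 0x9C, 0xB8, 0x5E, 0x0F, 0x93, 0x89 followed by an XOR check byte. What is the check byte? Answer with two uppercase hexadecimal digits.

B8

XOR the bytes together:
  start with 0xFD
  0xFD ⊕ 0x2A = 0xD7
  0xD7 ⊕ 0x9C = 0x4B
  0x4B ⊕ 0xB8 = 0xF3
  0xF3 ⊕ 0x5E = 0xAD
  0xAD ⊕ 0x0F = 0xA2
  0xA2 ⊕ 0x93 = 0x31
  0x31 ⊕ 0x89 = 0xB8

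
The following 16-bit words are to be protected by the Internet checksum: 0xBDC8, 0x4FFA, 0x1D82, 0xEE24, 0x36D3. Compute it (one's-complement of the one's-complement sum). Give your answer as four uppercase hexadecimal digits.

AFC2

One's-complement addition (fold any carry out of bit 15 back into bit 0):
  0xBDC8 + 0x4FFA = 0x10DC2 → wrap carry → 0x0DC3
  0x0DC3 + 0x1D82 = 0x02B45
  0x2B45 + 0xEE24 = 0x11969 → wrap carry → 0x196A
  0x196A + 0x36D3 = 0x0503D
One's-complement sum = 0x503D.
Checksum = ~0x503D & 0xFFFF = 0xAFC2.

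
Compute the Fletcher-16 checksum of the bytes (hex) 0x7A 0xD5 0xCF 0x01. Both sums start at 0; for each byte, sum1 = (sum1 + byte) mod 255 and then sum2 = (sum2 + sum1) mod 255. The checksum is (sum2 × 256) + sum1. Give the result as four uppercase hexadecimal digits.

Running sums (mod 255):
  after byte 0 (0x7A): sum1=122, sum2=122
  after byte 1 (0xD5): sum1=80, sum2=202
  after byte 2 (0xCF): sum1=32, sum2=234
  after byte 3 (0x01): sum1=33, sum2=12
Checksum = sum2·256 + sum1 = 12·256 + 33 = 3105 = 0x0C21.

0C21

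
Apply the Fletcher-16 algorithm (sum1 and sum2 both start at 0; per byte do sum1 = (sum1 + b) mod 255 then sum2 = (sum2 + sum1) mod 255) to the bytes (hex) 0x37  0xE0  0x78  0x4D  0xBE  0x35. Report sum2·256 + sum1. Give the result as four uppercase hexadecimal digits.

Running sums (mod 255):
  after byte 0 (0x37): sum1=55, sum2=55
  after byte 1 (0xE0): sum1=24, sum2=79
  after byte 2 (0x78): sum1=144, sum2=223
  after byte 3 (0x4D): sum1=221, sum2=189
  after byte 4 (0xBE): sum1=156, sum2=90
  after byte 5 (0x35): sum1=209, sum2=44
Checksum = sum2·256 + sum1 = 44·256 + 209 = 11473 = 0x2CD1.

2CD1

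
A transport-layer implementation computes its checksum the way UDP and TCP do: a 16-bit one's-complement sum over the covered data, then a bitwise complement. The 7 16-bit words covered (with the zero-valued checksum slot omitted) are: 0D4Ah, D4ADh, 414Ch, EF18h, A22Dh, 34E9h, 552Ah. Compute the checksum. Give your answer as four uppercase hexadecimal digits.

One's-complement addition (fold any carry out of bit 15 back into bit 0):
  0x0D4A + 0xD4AD = 0x0E1F7
  0xE1F7 + 0x414C = 0x12343 → wrap carry → 0x2344
  0x2344 + 0xEF18 = 0x1125C → wrap carry → 0x125D
  0x125D + 0xA22D = 0x0B48A
  0xB48A + 0x34E9 = 0x0E973
  0xE973 + 0x552A = 0x13E9D → wrap carry → 0x3E9E
One's-complement sum = 0x3E9E.
Checksum = ~0x3E9E & 0xFFFF = 0xC161.

C161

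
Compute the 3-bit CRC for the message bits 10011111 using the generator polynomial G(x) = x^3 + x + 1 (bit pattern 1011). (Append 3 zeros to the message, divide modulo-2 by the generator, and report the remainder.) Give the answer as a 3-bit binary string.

101

Append 3 zeros: 10011111000. Divide by 1011 (XOR where the leading bit is 1):
  pos 0: 1001 XOR 1011 = 0010
  pos 2: 1011 XOR 1011 = 0000
  pos 6: 1100 XOR 1011 = 0111
  pos 7: 1110 XOR 1011 = 0101
Remainder (last 3 bits) = 101. This is the CRC / FCS.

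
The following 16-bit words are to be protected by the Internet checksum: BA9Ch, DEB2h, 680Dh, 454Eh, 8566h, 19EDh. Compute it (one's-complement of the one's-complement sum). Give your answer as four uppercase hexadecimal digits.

1A01

One's-complement addition (fold any carry out of bit 15 back into bit 0):
  0xBA9C + 0xDEB2 = 0x1994E → wrap carry → 0x994F
  0x994F + 0x680D = 0x1015C → wrap carry → 0x015D
  0x015D + 0x454E = 0x046AB
  0x46AB + 0x8566 = 0x0CC11
  0xCC11 + 0x19ED = 0x0E5FE
One's-complement sum = 0xE5FE.
Checksum = ~0xE5FE & 0xFFFF = 0x1A01.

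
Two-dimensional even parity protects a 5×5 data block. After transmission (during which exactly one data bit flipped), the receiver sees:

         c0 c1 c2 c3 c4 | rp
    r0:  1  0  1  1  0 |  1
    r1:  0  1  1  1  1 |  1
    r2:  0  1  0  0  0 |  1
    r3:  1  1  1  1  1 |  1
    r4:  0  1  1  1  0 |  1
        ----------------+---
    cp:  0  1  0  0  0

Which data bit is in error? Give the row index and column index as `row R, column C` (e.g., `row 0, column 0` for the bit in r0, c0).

Recompute each row's even parity and compare to rp:
  r0: data parity 1, sent rp 1 → ok
  r1: data parity 0, sent rp 1 → mismatch
  r2: data parity 1, sent rp 1 → ok
  r3: data parity 1, sent rp 1 → ok
  r4: data parity 1, sent rp 1 → ok
Recompute each column's even parity and compare to cp:
  c0: data parity 0, sent cp 0 → ok
  c1: data parity 0, sent cp 1 → mismatch
  c2: data parity 0, sent cp 0 → ok
  c3: data parity 0, sent cp 0 → ok
  c4: data parity 0, sent cp 0 → ok
Exactly one row (r1) and one column (c1) fail → the flipped bit is at their intersection.

row 1, column 1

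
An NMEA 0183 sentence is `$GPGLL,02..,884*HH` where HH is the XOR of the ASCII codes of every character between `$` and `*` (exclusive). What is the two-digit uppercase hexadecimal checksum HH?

66

XOR the ASCII codes of the payload characters:
  'G' = 0x47 → acc = 0x47
  'P' = 0x50 → acc = 0x17
  'G' = 0x47 → acc = 0x50
  'L' = 0x4C → acc = 0x1C
  'L' = 0x4C → acc = 0x50
  ',' = 0x2C → acc = 0x7C
  '0' = 0x30 → acc = 0x4C
  '2' = 0x32 → acc = 0x7E
  '.' = 0x2E → acc = 0x50
  '.' = 0x2E → acc = 0x7E
  ',' = 0x2C → acc = 0x52
  '8' = 0x38 → acc = 0x6A
  '8' = 0x38 → acc = 0x52
  '4' = 0x34 → acc = 0x66
Checksum = 0x66.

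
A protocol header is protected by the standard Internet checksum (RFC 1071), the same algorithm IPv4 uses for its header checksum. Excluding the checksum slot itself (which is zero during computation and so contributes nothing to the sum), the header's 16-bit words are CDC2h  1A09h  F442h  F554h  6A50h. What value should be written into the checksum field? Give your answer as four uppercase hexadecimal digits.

One's-complement addition (fold any carry out of bit 15 back into bit 0):
  0xCDC2 + 0x1A09 = 0x0E7CB
  0xE7CB + 0xF442 = 0x1DC0D → wrap carry → 0xDC0E
  0xDC0E + 0xF554 = 0x1D162 → wrap carry → 0xD163
  0xD163 + 0x6A50 = 0x13BB3 → wrap carry → 0x3BB4
One's-complement sum = 0x3BB4.
Checksum = ~0x3BB4 & 0xFFFF = 0xC44B.

C44B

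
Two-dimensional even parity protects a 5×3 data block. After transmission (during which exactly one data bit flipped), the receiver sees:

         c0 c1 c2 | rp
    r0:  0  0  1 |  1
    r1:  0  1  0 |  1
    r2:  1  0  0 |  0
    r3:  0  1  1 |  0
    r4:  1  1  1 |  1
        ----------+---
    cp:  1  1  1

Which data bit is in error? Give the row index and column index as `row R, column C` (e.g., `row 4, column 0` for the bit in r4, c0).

Recompute each row's even parity and compare to rp:
  r0: data parity 1, sent rp 1 → ok
  r1: data parity 1, sent rp 1 → ok
  r2: data parity 1, sent rp 0 → mismatch
  r3: data parity 0, sent rp 0 → ok
  r4: data parity 1, sent rp 1 → ok
Recompute each column's even parity and compare to cp:
  c0: data parity 0, sent cp 1 → mismatch
  c1: data parity 1, sent cp 1 → ok
  c2: data parity 1, sent cp 1 → ok
Exactly one row (r2) and one column (c0) fail → the flipped bit is at their intersection.

row 2, column 0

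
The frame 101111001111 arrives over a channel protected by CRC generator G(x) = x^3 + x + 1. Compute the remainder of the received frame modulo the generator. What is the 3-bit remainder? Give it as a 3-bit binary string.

Modulo-2 division of 101111001111 by 1011:
  pos 0: 1011 XOR 1011 = 0000
  pos 4: 1100 XOR 1011 = 0111
  pos 5: 1111 XOR 1011 = 0100
  pos 6: 1001 XOR 1011 = 0010
  pos 8: 1011 XOR 1011 = 0000
Remainder = 000 (zero — the frame passes the CRC check).

000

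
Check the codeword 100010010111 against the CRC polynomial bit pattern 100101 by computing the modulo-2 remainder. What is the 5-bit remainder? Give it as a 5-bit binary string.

Modulo-2 division of 100010010111 by 100101:
  pos 0: 100010 XOR 100101 = 000111
  pos 3: 111010 XOR 100101 = 011111
  pos 4: 111111 XOR 100101 = 011010
  pos 5: 110101 XOR 100101 = 010000
  pos 6: 100001 XOR 100101 = 000100
Remainder = 00100 (nonzero — an error is detected).

00100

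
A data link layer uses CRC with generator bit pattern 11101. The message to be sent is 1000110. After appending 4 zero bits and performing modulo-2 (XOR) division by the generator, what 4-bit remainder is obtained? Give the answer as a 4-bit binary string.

0001

Append 4 zeros: 10001100000. Divide by 11101 (XOR where the leading bit is 1):
  pos 0: 10001 XOR 11101 = 01100
  pos 1: 11001 XOR 11101 = 00100
  pos 3: 10000 XOR 11101 = 01101
  pos 4: 11010 XOR 11101 = 00111
  pos 6: 11100 XOR 11101 = 00001
Remainder (last 4 bits) = 0001. This is the CRC / FCS.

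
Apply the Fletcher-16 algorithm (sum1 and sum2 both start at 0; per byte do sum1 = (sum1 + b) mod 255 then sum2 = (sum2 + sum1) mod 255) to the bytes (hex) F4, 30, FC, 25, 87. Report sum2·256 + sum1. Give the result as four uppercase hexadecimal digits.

52CE

Running sums (mod 255):
  after byte 0 (F4): sum1=244, sum2=244
  after byte 1 (30): sum1=37, sum2=26
  after byte 2 (FC): sum1=34, sum2=60
  after byte 3 (25): sum1=71, sum2=131
  after byte 4 (87): sum1=206, sum2=82
Checksum = sum2·256 + sum1 = 82·256 + 206 = 21198 = 0x52CE.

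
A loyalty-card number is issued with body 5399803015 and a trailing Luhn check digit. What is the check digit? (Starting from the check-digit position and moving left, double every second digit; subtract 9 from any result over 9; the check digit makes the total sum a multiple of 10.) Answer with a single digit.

8

Partial digits right→left: 5 1 0 3 0 8 9 9 3 5
Double every second digit counting from the check-digit position (so the 1st, 3rd, 5th, ... of the partial from the right).
  doubled (with −9 where >9): 1 0 0 9 6 → sum 16
  kept as-is: 1 3 8 9 5 → sum 26
Total = 16 + 26 = 42.
Check digit = (10 − (42 mod 10)) mod 10 = 8.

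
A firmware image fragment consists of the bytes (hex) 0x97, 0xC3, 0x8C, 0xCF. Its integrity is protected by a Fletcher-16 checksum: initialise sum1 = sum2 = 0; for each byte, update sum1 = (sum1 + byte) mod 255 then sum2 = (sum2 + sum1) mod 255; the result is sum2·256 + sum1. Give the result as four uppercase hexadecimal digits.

Running sums (mod 255):
  after byte 0 (0x97): sum1=151, sum2=151
  after byte 1 (0xC3): sum1=91, sum2=242
  after byte 2 (0x8C): sum1=231, sum2=218
  after byte 3 (0xCF): sum1=183, sum2=146
Checksum = sum2·256 + sum1 = 146·256 + 183 = 37559 = 0x92B7.

92B7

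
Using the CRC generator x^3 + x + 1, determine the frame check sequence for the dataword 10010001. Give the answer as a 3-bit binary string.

001

Append 3 zeros: 10010001000. Divide by 1011 (XOR where the leading bit is 1):
  pos 0: 1001 XOR 1011 = 0010
  pos 2: 1000 XOR 1011 = 0011
  pos 4: 1101 XOR 1011 = 0110
  pos 5: 1100 XOR 1011 = 0111
  pos 6: 1110 XOR 1011 = 0101
  pos 7: 1010 XOR 1011 = 0001
Remainder (last 3 bits) = 001. This is the CRC / FCS.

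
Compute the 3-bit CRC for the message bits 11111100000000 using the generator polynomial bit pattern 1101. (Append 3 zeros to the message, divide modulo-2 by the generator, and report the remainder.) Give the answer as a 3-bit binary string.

Append 3 zeros: 11111100000000000. Divide by 1101 (XOR where the leading bit is 1):
  pos 0: 1111 XOR 1101 = 0010
  pos 2: 1011 XOR 1101 = 0110
  pos 3: 1100 XOR 1101 = 0001
  pos 6: 1000 XOR 1101 = 0101
  pos 7: 1010 XOR 1101 = 0111
  pos 8: 1110 XOR 1101 = 0011
  pos 10: 1100 XOR 1101 = 0001
  pos 13: 1000 XOR 1101 = 0101
Remainder (last 3 bits) = 101. This is the CRC / FCS.

101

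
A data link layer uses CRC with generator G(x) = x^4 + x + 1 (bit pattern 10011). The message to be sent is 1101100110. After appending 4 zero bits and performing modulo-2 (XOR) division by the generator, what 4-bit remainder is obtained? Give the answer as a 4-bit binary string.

0101

Append 4 zeros: 11011001100000. Divide by 10011 (XOR where the leading bit is 1):
  pos 0: 11011 XOR 10011 = 01000
  pos 1: 10000 XOR 10011 = 00011
  pos 4: 11011 XOR 10011 = 01000
  pos 5: 10000 XOR 10011 = 00011
  pos 8: 11000 XOR 10011 = 01011
  pos 9: 10110 XOR 10011 = 00101
Remainder (last 4 bits) = 0101. This is the CRC / FCS.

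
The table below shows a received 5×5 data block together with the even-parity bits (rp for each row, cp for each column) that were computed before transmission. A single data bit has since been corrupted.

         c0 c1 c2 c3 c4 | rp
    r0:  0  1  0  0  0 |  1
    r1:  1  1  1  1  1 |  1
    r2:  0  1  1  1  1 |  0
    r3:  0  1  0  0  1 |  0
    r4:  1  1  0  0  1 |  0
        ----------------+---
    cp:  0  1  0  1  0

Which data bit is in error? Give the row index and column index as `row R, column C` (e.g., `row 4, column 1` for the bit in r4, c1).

row 4, column 3

Recompute each row's even parity and compare to rp:
  r0: data parity 1, sent rp 1 → ok
  r1: data parity 1, sent rp 1 → ok
  r2: data parity 0, sent rp 0 → ok
  r3: data parity 0, sent rp 0 → ok
  r4: data parity 1, sent rp 0 → mismatch
Recompute each column's even parity and compare to cp:
  c0: data parity 0, sent cp 0 → ok
  c1: data parity 1, sent cp 1 → ok
  c2: data parity 0, sent cp 0 → ok
  c3: data parity 0, sent cp 1 → mismatch
  c4: data parity 0, sent cp 0 → ok
Exactly one row (r4) and one column (c3) fail → the flipped bit is at their intersection.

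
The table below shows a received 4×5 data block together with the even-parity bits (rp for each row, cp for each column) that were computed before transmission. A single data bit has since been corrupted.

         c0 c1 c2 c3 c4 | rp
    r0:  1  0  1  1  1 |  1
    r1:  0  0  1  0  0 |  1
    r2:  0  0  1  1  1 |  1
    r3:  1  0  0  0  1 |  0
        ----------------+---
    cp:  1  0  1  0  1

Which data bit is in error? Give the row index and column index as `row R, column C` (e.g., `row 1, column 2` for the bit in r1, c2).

Recompute each row's even parity and compare to rp:
  r0: data parity 0, sent rp 1 → mismatch
  r1: data parity 1, sent rp 1 → ok
  r2: data parity 1, sent rp 1 → ok
  r3: data parity 0, sent rp 0 → ok
Recompute each column's even parity and compare to cp:
  c0: data parity 0, sent cp 1 → mismatch
  c1: data parity 0, sent cp 0 → ok
  c2: data parity 1, sent cp 1 → ok
  c3: data parity 0, sent cp 0 → ok
  c4: data parity 1, sent cp 1 → ok
Exactly one row (r0) and one column (c0) fail → the flipped bit is at their intersection.

row 0, column 0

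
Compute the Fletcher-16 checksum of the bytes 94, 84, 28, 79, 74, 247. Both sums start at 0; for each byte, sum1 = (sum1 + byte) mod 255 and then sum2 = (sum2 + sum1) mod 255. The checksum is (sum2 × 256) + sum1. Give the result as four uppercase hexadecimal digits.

Running sums (mod 255):
  after byte 0 (94): sum1=94, sum2=94
  after byte 1 (84): sum1=178, sum2=17
  after byte 2 (28): sum1=206, sum2=223
  after byte 3 (79): sum1=30, sum2=253
  after byte 4 (74): sum1=104, sum2=102
  after byte 5 (247): sum1=96, sum2=198
Checksum = sum2·256 + sum1 = 198·256 + 96 = 50784 = 0xC660.

C660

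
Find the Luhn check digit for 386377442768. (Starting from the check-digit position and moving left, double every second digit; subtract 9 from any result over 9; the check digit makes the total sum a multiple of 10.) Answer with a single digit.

4

Partial digits right→left: 8 6 7 2 4 4 7 7 3 6 8 3
Double every second digit counting from the check-digit position (so the 1st, 3rd, 5th, ... of the partial from the right).
  doubled (with −9 where >9): 7 5 8 5 6 7 → sum 38
  kept as-is: 6 2 4 7 6 3 → sum 28
Total = 38 + 28 = 66.
Check digit = (10 − (66 mod 10)) mod 10 = 4.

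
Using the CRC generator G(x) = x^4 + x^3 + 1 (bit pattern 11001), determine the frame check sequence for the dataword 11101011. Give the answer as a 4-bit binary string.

Append 4 zeros: 111010110000. Divide by 11001 (XOR where the leading bit is 1):
  pos 0: 11101 XOR 11001 = 00100
  pos 2: 10001 XOR 11001 = 01000
  pos 3: 10001 XOR 11001 = 01000
  pos 4: 10000 XOR 11001 = 01001
  pos 5: 10010 XOR 11001 = 01011
  pos 6: 10110 XOR 11001 = 01111
  pos 7: 11110 XOR 11001 = 00111
Remainder (last 4 bits) = 0111. This is the CRC / FCS.

0111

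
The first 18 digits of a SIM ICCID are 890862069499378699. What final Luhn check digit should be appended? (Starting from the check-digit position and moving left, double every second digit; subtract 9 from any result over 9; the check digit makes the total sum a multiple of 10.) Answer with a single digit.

1

Partial digits right→left: 9 9 6 8 7 3 9 9 4 9 6 0 2 6 8 0 9 8
Double every second digit counting from the check-digit position (so the 1st, 3rd, 5th, ... of the partial from the right).
  doubled (with −9 where >9): 9 3 5 9 8 3 4 7 9 → sum 57
  kept as-is: 9 8 3 9 9 0 6 0 8 → sum 52
Total = 57 + 52 = 109.
Check digit = (10 − (109 mod 10)) mod 10 = 1.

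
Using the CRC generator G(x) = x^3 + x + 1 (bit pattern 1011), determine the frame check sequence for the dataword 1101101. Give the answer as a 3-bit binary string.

111

Append 3 zeros: 1101101000. Divide by 1011 (XOR where the leading bit is 1):
  pos 0: 1101 XOR 1011 = 0110
  pos 1: 1101 XOR 1011 = 0110
  pos 2: 1100 XOR 1011 = 0111
  pos 3: 1111 XOR 1011 = 0100
  pos 4: 1000 XOR 1011 = 0011
  pos 6: 1100 XOR 1011 = 0111
Remainder (last 3 bits) = 111. This is the CRC / FCS.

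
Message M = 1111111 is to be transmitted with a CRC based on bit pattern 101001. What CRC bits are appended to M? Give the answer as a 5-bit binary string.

Append 5 zeros: 111111100000. Divide by 101001 (XOR where the leading bit is 1):
  pos 0: 111111 XOR 101001 = 010110
  pos 1: 101101 XOR 101001 = 000100
  pos 4: 100000 XOR 101001 = 001001
  pos 6: 100100 XOR 101001 = 001101
Remainder (last 5 bits) = 01101. This is the CRC / FCS.

01101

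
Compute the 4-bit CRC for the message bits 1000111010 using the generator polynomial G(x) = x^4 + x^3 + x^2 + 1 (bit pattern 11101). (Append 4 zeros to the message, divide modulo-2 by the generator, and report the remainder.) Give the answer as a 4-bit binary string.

Append 4 zeros: 10001110100000. Divide by 11101 (XOR where the leading bit is 1):
  pos 0: 10001 XOR 11101 = 01100
  pos 1: 11001 XOR 11101 = 00100
  pos 3: 10010 XOR 11101 = 01111
  pos 4: 11111 XOR 11101 = 00010
  pos 7: 10000 XOR 11101 = 01101
  pos 8: 11010 XOR 11101 = 00111
Remainder (last 4 bits) = 1110. This is the CRC / FCS.

1110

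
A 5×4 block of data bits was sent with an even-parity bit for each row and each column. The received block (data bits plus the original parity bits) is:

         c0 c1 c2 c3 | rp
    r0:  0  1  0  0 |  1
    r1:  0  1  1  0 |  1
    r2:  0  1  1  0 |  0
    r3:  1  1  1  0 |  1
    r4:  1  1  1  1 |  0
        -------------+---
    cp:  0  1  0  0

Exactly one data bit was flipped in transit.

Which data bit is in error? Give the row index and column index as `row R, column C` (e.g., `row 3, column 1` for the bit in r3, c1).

Recompute each row's even parity and compare to rp:
  r0: data parity 1, sent rp 1 → ok
  r1: data parity 0, sent rp 1 → mismatch
  r2: data parity 0, sent rp 0 → ok
  r3: data parity 1, sent rp 1 → ok
  r4: data parity 0, sent rp 0 → ok
Recompute each column's even parity and compare to cp:
  c0: data parity 0, sent cp 0 → ok
  c1: data parity 1, sent cp 1 → ok
  c2: data parity 0, sent cp 0 → ok
  c3: data parity 1, sent cp 0 → mismatch
Exactly one row (r1) and one column (c3) fail → the flipped bit is at their intersection.

row 1, column 3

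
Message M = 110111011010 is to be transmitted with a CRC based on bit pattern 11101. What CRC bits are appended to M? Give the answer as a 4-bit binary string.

Append 4 zeros: 1101110110100000. Divide by 11101 (XOR where the leading bit is 1):
  pos 0: 11011 XOR 11101 = 00110
  pos 2: 11010 XOR 11101 = 00111
  pos 4: 11111 XOR 11101 = 00010
  pos 7: 10010 XOR 11101 = 01111
  pos 8: 11110 XOR 11101 = 00011
  pos 11: 11000 XOR 11101 = 00101
Remainder (last 4 bits) = 0101. This is the CRC / FCS.

0101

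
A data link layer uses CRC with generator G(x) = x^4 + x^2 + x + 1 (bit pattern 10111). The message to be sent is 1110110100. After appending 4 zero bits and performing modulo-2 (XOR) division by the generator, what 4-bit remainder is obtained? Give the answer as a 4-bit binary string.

Append 4 zeros: 11101101000000. Divide by 10111 (XOR where the leading bit is 1):
  pos 0: 11101 XOR 10111 = 01010
  pos 1: 10101 XOR 10111 = 00010
  pos 4: 10010 XOR 10111 = 00101
  pos 6: 10100 XOR 10111 = 00011
  pos 9: 11000 XOR 10111 = 01111
Remainder (last 4 bits) = 1111. This is the CRC / FCS.

1111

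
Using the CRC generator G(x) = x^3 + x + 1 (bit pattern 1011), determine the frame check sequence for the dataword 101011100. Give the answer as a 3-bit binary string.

001

Append 3 zeros: 101011100000. Divide by 1011 (XOR where the leading bit is 1):
  pos 0: 1010 XOR 1011 = 0001
  pos 3: 1111 XOR 1011 = 0100
  pos 4: 1000 XOR 1011 = 0011
  pos 6: 1100 XOR 1011 = 0111
  pos 7: 1110 XOR 1011 = 0101
  pos 8: 1010 XOR 1011 = 0001
Remainder (last 3 bits) = 001. This is the CRC / FCS.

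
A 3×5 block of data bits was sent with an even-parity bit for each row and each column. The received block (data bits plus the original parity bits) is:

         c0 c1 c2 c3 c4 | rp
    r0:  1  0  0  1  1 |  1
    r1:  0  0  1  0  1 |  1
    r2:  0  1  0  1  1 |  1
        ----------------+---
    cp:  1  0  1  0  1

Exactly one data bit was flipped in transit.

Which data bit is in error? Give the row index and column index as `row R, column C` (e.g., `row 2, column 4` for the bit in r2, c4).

row 1, column 1

Recompute each row's even parity and compare to rp:
  r0: data parity 1, sent rp 1 → ok
  r1: data parity 0, sent rp 1 → mismatch
  r2: data parity 1, sent rp 1 → ok
Recompute each column's even parity and compare to cp:
  c0: data parity 1, sent cp 1 → ok
  c1: data parity 1, sent cp 0 → mismatch
  c2: data parity 1, sent cp 1 → ok
  c3: data parity 0, sent cp 0 → ok
  c4: data parity 1, sent cp 1 → ok
Exactly one row (r1) and one column (c1) fail → the flipped bit is at their intersection.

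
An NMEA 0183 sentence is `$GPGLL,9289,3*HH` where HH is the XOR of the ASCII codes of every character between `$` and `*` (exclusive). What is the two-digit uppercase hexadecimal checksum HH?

69

XOR the ASCII codes of the payload characters:
  'G' = 0x47 → acc = 0x47
  'P' = 0x50 → acc = 0x17
  'G' = 0x47 → acc = 0x50
  'L' = 0x4C → acc = 0x1C
  'L' = 0x4C → acc = 0x50
  ',' = 0x2C → acc = 0x7C
  '9' = 0x39 → acc = 0x45
  '2' = 0x32 → acc = 0x77
  '8' = 0x38 → acc = 0x4F
  '9' = 0x39 → acc = 0x76
  ',' = 0x2C → acc = 0x5A
  '3' = 0x33 → acc = 0x69
Checksum = 0x69.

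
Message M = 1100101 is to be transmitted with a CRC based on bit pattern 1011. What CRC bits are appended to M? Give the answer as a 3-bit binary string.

010

Append 3 zeros: 1100101000. Divide by 1011 (XOR where the leading bit is 1):
  pos 0: 1100 XOR 1011 = 0111
  pos 1: 1111 XOR 1011 = 0100
  pos 2: 1000 XOR 1011 = 0011
  pos 4: 1110 XOR 1011 = 0101
  pos 5: 1010 XOR 1011 = 0001
Remainder (last 3 bits) = 010. This is the CRC / FCS.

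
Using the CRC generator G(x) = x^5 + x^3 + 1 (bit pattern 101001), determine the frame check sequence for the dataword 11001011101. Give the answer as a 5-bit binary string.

Append 5 zeros: 1100101110100000. Divide by 101001 (XOR where the leading bit is 1):
  pos 0: 110010 XOR 101001 = 011011
  pos 1: 110111 XOR 101001 = 011110
  pos 2: 111101 XOR 101001 = 010100
  pos 3: 101001 XOR 101001 = 000000
  pos 10: 100000 XOR 101001 = 001001
Remainder (last 5 bits) = 01001. This is the CRC / FCS.

01001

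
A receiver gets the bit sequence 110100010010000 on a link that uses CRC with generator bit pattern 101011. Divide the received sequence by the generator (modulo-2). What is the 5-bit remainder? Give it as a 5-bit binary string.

10000

Modulo-2 division of 110100010010000 by 101011:
  pos 0: 110100 XOR 101011 = 011111
  pos 1: 111110 XOR 101011 = 010101
  pos 2: 101011 XOR 101011 = 000000
Remainder = 10000 (nonzero — an error is detected).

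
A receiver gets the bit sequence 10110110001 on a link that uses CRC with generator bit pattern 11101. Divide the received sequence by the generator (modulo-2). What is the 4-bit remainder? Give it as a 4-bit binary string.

Modulo-2 division of 10110110001 by 11101:
  pos 0: 10110 XOR 11101 = 01011
  pos 1: 10111 XOR 11101 = 01010
  pos 2: 10101 XOR 11101 = 01000
  pos 3: 10000 XOR 11101 = 01101
  pos 4: 11010 XOR 11101 = 00111
  pos 6: 11101 XOR 11101 = 00000
Remainder = 0000 (zero — the frame passes the CRC check).

0000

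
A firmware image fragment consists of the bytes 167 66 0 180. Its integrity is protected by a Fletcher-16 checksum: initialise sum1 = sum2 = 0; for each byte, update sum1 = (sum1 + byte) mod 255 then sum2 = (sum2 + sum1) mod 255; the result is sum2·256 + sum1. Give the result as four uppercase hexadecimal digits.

1A9E

Running sums (mod 255):
  after byte 0 (167): sum1=167, sum2=167
  after byte 1 (66): sum1=233, sum2=145
  after byte 2 (0): sum1=233, sum2=123
  after byte 3 (180): sum1=158, sum2=26
Checksum = sum2·256 + sum1 = 26·256 + 158 = 6814 = 0x1A9E.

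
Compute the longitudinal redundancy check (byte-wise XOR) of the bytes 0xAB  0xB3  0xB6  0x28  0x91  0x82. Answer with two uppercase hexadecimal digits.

XOR the bytes together:
  start with 0xAB
  0xAB ⊕ 0xB3 = 0x18
  0x18 ⊕ 0xB6 = 0xAE
  0xAE ⊕ 0x28 = 0x86
  0x86 ⊕ 0x91 = 0x17
  0x17 ⊕ 0x82 = 0x95

95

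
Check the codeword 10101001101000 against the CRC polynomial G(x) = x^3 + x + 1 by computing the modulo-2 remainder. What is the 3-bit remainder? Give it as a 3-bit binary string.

Modulo-2 division of 10101001101000 by 1011:
  pos 0: 1010 XOR 1011 = 0001
  pos 3: 1100 XOR 1011 = 0111
  pos 4: 1111 XOR 1011 = 0100
  pos 5: 1001 XOR 1011 = 0010
  pos 7: 1001 XOR 1011 = 0010
  pos 9: 1000 XOR 1011 = 0011
Remainder = 110 (nonzero — an error is detected).

110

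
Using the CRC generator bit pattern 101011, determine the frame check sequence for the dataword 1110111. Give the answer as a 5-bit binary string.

11000

Append 5 zeros: 111011100000. Divide by 101011 (XOR where the leading bit is 1):
  pos 0: 111011 XOR 101011 = 010000
  pos 1: 100001 XOR 101011 = 001010
  pos 3: 101000 XOR 101011 = 000011
Remainder (last 5 bits) = 11000. This is the CRC / FCS.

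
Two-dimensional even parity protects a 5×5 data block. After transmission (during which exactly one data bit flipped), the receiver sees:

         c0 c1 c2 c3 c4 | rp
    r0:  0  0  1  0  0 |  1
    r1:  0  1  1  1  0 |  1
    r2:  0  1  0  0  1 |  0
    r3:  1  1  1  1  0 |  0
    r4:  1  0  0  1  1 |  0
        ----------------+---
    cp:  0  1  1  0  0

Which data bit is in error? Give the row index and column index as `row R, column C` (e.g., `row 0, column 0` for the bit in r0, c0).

row 4, column 3

Recompute each row's even parity and compare to rp:
  r0: data parity 1, sent rp 1 → ok
  r1: data parity 1, sent rp 1 → ok
  r2: data parity 0, sent rp 0 → ok
  r3: data parity 0, sent rp 0 → ok
  r4: data parity 1, sent rp 0 → mismatch
Recompute each column's even parity and compare to cp:
  c0: data parity 0, sent cp 0 → ok
  c1: data parity 1, sent cp 1 → ok
  c2: data parity 1, sent cp 1 → ok
  c3: data parity 1, sent cp 0 → mismatch
  c4: data parity 0, sent cp 0 → ok
Exactly one row (r4) and one column (c3) fail → the flipped bit is at their intersection.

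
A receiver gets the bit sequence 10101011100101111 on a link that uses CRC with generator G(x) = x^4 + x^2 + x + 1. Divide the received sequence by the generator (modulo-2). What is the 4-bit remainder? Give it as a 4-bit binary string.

0100

Modulo-2 division of 10101011100101111 by 10111:
  pos 0: 10101 XOR 10111 = 00010
  pos 3: 10011 XOR 10111 = 00100
  pos 5: 10010 XOR 10111 = 00101
  pos 7: 10101 XOR 10111 = 00010
  pos 10: 10011 XOR 10111 = 00100
  pos 12: 10011 XOR 10111 = 00100
Remainder = 0100 (nonzero — an error is detected).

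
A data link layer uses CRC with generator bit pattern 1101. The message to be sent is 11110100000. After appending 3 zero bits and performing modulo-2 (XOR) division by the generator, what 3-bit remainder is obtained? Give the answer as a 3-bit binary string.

Append 3 zeros: 11110100000000. Divide by 1101 (XOR where the leading bit is 1):
  pos 0: 1111 XOR 1101 = 0010
  pos 2: 1001 XOR 1101 = 0100
  pos 3: 1000 XOR 1101 = 0101
  pos 4: 1010 XOR 1101 = 0111
  pos 5: 1110 XOR 1101 = 0011
  pos 7: 1100 XOR 1101 = 0001
  pos 10: 1000 XOR 1101 = 0101
Remainder (last 3 bits) = 101. This is the CRC / FCS.

101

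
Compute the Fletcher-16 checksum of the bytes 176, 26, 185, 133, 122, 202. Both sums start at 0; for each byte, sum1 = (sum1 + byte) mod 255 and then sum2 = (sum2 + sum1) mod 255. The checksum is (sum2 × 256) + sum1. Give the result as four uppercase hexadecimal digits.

Running sums (mod 255):
  after byte 0 (176): sum1=176, sum2=176
  after byte 1 (26): sum1=202, sum2=123
  after byte 2 (185): sum1=132, sum2=0
  after byte 3 (133): sum1=10, sum2=10
  after byte 4 (122): sum1=132, sum2=142
  after byte 5 (202): sum1=79, sum2=221
Checksum = sum2·256 + sum1 = 221·256 + 79 = 56655 = 0xDD4F.

DD4F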